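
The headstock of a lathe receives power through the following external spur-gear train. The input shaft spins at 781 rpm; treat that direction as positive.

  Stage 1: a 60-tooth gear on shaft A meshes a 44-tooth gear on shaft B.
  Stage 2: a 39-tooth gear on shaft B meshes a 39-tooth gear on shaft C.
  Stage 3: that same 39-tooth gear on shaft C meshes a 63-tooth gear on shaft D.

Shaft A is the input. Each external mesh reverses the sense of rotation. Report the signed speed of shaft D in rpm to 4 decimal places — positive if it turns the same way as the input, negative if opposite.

Stage 1 [60T→44T]: ω = 781.0000×60/44 = 1065.0000 rpm, dir flips to −; running = −1065.0000
Stage 2 [39T→39T]: ω = 1065.0000×39/39 = 1065.0000 rpm, dir flips to +; running = +1065.0000
Stage 3 [39T→63T]: ω = 1065.0000×39/63 = 659.2857 rpm, dir flips to −; running = −659.2857

-659.2857 rpm (opposite to input, |ω| = 659.2857 rpm)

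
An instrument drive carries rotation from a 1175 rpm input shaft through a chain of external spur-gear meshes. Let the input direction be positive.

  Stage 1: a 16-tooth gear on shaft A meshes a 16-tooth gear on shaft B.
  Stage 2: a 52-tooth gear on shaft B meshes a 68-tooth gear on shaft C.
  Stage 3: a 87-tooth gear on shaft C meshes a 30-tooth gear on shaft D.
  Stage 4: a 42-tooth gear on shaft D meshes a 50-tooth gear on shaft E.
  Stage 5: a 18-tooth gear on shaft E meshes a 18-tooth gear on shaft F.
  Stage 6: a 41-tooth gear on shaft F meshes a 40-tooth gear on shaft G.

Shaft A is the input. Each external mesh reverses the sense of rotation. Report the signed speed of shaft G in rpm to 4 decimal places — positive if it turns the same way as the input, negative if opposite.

Stage 1 [16T→16T]: ω = 1175.0000×16/16 = 1175.0000 rpm, dir flips to −; running = −1175.0000
Stage 2 [52T→68T]: ω = 1175.0000×52/68 = 898.5294 rpm, dir flips to +; running = +898.5294
Stage 3 [87T→30T]: ω = 898.5294×87/30 = 2605.7353 rpm, dir flips to −; running = −2605.7353
Stage 4 [42T→50T]: ω = 2605.7353×42/50 = 2188.8176 rpm, dir flips to +; running = +2188.8176
Stage 5 [18T→18T]: ω = 2188.8176×18/18 = 2188.8176 rpm, dir flips to −; running = −2188.8176
Stage 6 [41T→40T]: ω = 2188.8176×41/40 = 2243.5381 rpm, dir flips to +; running = +2243.5381

+2243.5381 rpm (same as input, |ω| = 2243.5381 rpm)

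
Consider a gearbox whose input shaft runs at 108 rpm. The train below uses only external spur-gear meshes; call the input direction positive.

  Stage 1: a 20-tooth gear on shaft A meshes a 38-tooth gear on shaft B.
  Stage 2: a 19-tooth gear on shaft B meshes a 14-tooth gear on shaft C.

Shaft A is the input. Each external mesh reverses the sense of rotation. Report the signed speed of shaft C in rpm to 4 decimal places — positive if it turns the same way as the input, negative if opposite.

+77.1429 rpm (same as input, |ω| = 77.1429 rpm)

Stage 1 [20T→38T]: ω = 108.0000×20/38 = 56.8421 rpm, dir flips to −; running = −56.8421
Stage 2 [19T→14T]: ω = 56.8421×19/14 = 77.1429 rpm, dir flips to +; running = +77.1429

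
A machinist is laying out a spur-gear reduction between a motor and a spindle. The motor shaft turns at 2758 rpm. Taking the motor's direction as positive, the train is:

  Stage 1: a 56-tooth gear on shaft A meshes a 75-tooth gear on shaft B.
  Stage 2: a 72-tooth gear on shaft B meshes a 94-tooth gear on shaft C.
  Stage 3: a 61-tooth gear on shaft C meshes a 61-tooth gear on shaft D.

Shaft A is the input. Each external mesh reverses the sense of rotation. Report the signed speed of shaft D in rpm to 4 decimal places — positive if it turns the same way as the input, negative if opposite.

Stage 1 [56T→75T]: ω = 2758.0000×56/75 = 2059.3067 rpm, dir flips to −; running = −2059.3067
Stage 2 [72T→94T]: ω = 2059.3067×72/94 = 1577.3413 rpm, dir flips to +; running = +1577.3413
Stage 3 [61T→61T]: ω = 1577.3413×61/61 = 1577.3413 rpm, dir flips to −; running = −1577.3413

-1577.3413 rpm (opposite to input, |ω| = 1577.3413 rpm)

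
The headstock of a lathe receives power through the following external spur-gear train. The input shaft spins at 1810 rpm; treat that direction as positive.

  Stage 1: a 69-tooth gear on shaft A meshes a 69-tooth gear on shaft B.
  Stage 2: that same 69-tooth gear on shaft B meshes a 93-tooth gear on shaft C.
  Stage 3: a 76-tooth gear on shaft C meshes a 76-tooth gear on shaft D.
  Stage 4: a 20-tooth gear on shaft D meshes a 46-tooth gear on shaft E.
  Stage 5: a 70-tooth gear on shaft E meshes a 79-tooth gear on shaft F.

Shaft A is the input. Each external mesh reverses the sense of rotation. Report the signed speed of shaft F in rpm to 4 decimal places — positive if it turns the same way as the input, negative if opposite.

Stage 1 [69T→69T]: ω = 1810.0000×69/69 = 1810.0000 rpm, dir flips to −; running = −1810.0000
Stage 2 [69T→93T]: ω = 1810.0000×69/93 = 1342.9032 rpm, dir flips to +; running = +1342.9032
Stage 3 [76T→76T]: ω = 1342.9032×76/76 = 1342.9032 rpm, dir flips to −; running = −1342.9032
Stage 4 [20T→46T]: ω = 1342.9032×20/46 = 583.8710 rpm, dir flips to +; running = +583.8710
Stage 5 [70T→79T]: ω = 583.8710×70/79 = 517.3540 rpm, dir flips to −; running = −517.3540

-517.3540 rpm (opposite to input, |ω| = 517.3540 rpm)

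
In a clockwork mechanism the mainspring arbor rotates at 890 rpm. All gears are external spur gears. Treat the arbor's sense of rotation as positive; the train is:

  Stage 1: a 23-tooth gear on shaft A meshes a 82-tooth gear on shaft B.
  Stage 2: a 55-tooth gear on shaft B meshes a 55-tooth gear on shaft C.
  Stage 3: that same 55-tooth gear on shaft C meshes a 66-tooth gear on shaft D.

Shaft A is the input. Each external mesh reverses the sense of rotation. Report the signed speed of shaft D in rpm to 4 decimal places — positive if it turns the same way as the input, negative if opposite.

Stage 1 [23T→82T]: ω = 890.0000×23/82 = 249.6341 rpm, dir flips to −; running = −249.6341
Stage 2 [55T→55T]: ω = 249.6341×55/55 = 249.6341 rpm, dir flips to +; running = +249.6341
Stage 3 [55T→66T]: ω = 249.6341×55/66 = 208.0285 rpm, dir flips to −; running = −208.0285

-208.0285 rpm (opposite to input, |ω| = 208.0285 rpm)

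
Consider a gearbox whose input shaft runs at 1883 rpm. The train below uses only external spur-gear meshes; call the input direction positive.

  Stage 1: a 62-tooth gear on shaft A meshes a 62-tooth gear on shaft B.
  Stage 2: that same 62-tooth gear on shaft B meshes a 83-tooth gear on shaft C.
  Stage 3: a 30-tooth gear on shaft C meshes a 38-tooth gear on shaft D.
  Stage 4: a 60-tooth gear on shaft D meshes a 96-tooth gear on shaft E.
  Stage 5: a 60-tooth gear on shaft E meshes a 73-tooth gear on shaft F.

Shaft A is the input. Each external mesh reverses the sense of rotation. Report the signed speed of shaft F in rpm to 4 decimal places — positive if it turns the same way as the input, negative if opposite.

-570.4400 rpm (opposite to input, |ω| = 570.4400 rpm)

Stage 1 [62T→62T]: ω = 1883.0000×62/62 = 1883.0000 rpm, dir flips to −; running = −1883.0000
Stage 2 [62T→83T]: ω = 1883.0000×62/83 = 1406.5783 rpm, dir flips to +; running = +1406.5783
Stage 3 [30T→38T]: ω = 1406.5783×30/38 = 1110.4566 rpm, dir flips to −; running = −1110.4566
Stage 4 [60T→96T]: ω = 1110.4566×60/96 = 694.0354 rpm, dir flips to +; running = +694.0354
Stage 5 [60T→73T]: ω = 694.0354×60/73 = 570.4400 rpm, dir flips to −; running = −570.4400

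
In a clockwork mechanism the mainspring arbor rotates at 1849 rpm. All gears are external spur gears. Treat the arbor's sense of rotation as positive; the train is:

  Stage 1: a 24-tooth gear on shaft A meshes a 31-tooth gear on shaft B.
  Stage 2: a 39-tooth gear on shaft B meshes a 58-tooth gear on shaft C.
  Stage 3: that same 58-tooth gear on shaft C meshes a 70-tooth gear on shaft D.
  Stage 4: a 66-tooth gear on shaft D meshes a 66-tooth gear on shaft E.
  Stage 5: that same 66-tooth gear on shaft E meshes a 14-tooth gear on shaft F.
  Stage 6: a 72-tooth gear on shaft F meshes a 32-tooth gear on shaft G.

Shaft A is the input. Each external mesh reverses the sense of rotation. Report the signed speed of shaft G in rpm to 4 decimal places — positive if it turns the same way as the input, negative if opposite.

+8459.6315 rpm (same as input, |ω| = 8459.6315 rpm)

Stage 1 [24T→31T]: ω = 1849.0000×24/31 = 1431.4839 rpm, dir flips to −; running = −1431.4839
Stage 2 [39T→58T]: ω = 1431.4839×39/58 = 962.5495 rpm, dir flips to +; running = +962.5495
Stage 3 [58T→70T]: ω = 962.5495×58/70 = 797.5410 rpm, dir flips to −; running = −797.5410
Stage 4 [66T→66T]: ω = 797.5410×66/66 = 797.5410 rpm, dir flips to +; running = +797.5410
Stage 5 [66T→14T]: ω = 797.5410×66/14 = 3759.8362 rpm, dir flips to −; running = −3759.8362
Stage 6 [72T→32T]: ω = 3759.8362×72/32 = 8459.6315 rpm, dir flips to +; running = +8459.6315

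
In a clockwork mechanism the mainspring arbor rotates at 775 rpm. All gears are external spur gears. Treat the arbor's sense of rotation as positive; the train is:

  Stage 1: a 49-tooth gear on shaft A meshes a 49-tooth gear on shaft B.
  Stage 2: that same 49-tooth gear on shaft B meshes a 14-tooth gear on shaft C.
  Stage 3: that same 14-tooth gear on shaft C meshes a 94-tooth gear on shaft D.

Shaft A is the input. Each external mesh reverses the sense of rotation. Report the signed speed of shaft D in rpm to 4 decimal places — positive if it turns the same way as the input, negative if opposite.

Stage 1 [49T→49T]: ω = 775.0000×49/49 = 775.0000 rpm, dir flips to −; running = −775.0000
Stage 2 [49T→14T]: ω = 775.0000×49/14 = 2712.5000 rpm, dir flips to +; running = +2712.5000
Stage 3 [14T→94T]: ω = 2712.5000×14/94 = 403.9894 rpm, dir flips to −; running = −403.9894

-403.9894 rpm (opposite to input, |ω| = 403.9894 rpm)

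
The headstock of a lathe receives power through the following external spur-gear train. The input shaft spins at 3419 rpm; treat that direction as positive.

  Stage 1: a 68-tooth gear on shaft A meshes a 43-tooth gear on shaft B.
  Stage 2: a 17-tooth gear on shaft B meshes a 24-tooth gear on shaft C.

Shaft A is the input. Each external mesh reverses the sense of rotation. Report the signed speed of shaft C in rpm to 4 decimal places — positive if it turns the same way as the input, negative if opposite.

+3829.8101 rpm (same as input, |ω| = 3829.8101 rpm)

Stage 1 [68T→43T]: ω = 3419.0000×68/43 = 5406.7907 rpm, dir flips to −; running = −5406.7907
Stage 2 [17T→24T]: ω = 5406.7907×17/24 = 3829.8101 rpm, dir flips to +; running = +3829.8101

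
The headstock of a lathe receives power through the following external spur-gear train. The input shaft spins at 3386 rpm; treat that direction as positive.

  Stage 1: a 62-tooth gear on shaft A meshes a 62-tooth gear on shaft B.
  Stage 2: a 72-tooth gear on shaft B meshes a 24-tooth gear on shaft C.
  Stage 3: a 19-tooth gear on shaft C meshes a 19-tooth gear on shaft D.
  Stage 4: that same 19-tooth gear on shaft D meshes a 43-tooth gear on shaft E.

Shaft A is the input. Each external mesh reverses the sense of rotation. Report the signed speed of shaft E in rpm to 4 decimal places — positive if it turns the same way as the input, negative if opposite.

Stage 1 [62T→62T]: ω = 3386.0000×62/62 = 3386.0000 rpm, dir flips to −; running = −3386.0000
Stage 2 [72T→24T]: ω = 3386.0000×72/24 = 10158.0000 rpm, dir flips to +; running = +10158.0000
Stage 3 [19T→19T]: ω = 10158.0000×19/19 = 10158.0000 rpm, dir flips to −; running = −10158.0000
Stage 4 [19T→43T]: ω = 10158.0000×19/43 = 4488.4186 rpm, dir flips to +; running = +4488.4186

+4488.4186 rpm (same as input, |ω| = 4488.4186 rpm)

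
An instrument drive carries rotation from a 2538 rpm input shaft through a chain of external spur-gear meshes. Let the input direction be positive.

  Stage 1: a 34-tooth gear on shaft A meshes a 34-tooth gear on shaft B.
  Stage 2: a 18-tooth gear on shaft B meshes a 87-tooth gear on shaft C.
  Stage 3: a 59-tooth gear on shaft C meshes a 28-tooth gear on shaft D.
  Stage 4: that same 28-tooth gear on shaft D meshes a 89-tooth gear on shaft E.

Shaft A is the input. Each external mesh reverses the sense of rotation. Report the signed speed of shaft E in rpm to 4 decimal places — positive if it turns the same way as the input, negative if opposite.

Stage 1 [34T→34T]: ω = 2538.0000×34/34 = 2538.0000 rpm, dir flips to −; running = −2538.0000
Stage 2 [18T→87T]: ω = 2538.0000×18/87 = 525.1034 rpm, dir flips to +; running = +525.1034
Stage 3 [59T→28T]: ω = 525.1034×59/28 = 1106.4680 rpm, dir flips to −; running = −1106.4680
Stage 4 [28T→89T]: ω = 1106.4680×28/89 = 348.1023 rpm, dir flips to +; running = +348.1023

+348.1023 rpm (same as input, |ω| = 348.1023 rpm)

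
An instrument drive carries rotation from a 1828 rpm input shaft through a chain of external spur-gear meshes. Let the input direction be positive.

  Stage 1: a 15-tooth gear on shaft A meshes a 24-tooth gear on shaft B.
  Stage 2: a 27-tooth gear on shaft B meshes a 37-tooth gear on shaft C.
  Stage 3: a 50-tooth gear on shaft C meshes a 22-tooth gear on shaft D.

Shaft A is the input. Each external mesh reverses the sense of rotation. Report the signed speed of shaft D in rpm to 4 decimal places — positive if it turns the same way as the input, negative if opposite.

Stage 1 [15T→24T]: ω = 1828.0000×15/24 = 1142.5000 rpm, dir flips to −; running = −1142.5000
Stage 2 [27T→37T]: ω = 1142.5000×27/37 = 833.7162 rpm, dir flips to +; running = +833.7162
Stage 3 [50T→22T]: ω = 833.7162×50/22 = 1894.8096 rpm, dir flips to −; running = −1894.8096

-1894.8096 rpm (opposite to input, |ω| = 1894.8096 rpm)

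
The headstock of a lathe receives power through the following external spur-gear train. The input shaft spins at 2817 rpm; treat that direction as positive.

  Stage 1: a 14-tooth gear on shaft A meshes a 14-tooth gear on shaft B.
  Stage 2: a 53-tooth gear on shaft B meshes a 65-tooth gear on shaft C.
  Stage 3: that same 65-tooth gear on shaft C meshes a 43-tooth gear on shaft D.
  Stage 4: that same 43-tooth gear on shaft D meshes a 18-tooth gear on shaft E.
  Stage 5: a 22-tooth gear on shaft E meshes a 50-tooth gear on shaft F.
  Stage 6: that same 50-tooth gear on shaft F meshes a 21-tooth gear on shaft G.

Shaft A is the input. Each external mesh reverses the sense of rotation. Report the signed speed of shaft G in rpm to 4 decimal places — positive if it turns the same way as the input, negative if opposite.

Stage 1 [14T→14T]: ω = 2817.0000×14/14 = 2817.0000 rpm, dir flips to −; running = −2817.0000
Stage 2 [53T→65T]: ω = 2817.0000×53/65 = 2296.9385 rpm, dir flips to +; running = +2296.9385
Stage 3 [65T→43T]: ω = 2296.9385×65/43 = 3472.1163 rpm, dir flips to −; running = −3472.1163
Stage 4 [43T→18T]: ω = 3472.1163×43/18 = 8294.5000 rpm, dir flips to +; running = +8294.5000
Stage 5 [22T→50T]: ω = 8294.5000×22/50 = 3649.5800 rpm, dir flips to −; running = −3649.5800
Stage 6 [50T→21T]: ω = 3649.5800×50/21 = 8689.4762 rpm, dir flips to +; running = +8689.4762

+8689.4762 rpm (same as input, |ω| = 8689.4762 rpm)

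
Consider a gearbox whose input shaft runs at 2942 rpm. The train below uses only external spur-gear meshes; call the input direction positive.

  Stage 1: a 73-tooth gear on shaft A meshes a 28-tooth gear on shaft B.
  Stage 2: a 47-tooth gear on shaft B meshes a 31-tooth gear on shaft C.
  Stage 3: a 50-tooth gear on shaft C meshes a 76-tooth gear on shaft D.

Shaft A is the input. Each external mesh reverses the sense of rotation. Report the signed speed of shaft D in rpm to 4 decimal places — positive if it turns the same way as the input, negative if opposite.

Stage 1 [73T→28T]: ω = 2942.0000×73/28 = 7670.2143 rpm, dir flips to −; running = −7670.2143
Stage 2 [47T→31T]: ω = 7670.2143×47/31 = 11629.0346 rpm, dir flips to +; running = +11629.0346
Stage 3 [50T→76T]: ω = 11629.0346×50/76 = 7650.6806 rpm, dir flips to −; running = −7650.6806

-7650.6806 rpm (opposite to input, |ω| = 7650.6806 rpm)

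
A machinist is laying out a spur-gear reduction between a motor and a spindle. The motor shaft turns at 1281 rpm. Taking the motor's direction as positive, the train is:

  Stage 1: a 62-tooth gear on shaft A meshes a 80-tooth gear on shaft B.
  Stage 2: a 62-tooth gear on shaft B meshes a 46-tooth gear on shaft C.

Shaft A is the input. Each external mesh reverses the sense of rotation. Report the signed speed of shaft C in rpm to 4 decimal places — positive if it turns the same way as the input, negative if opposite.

+1338.0880 rpm (same as input, |ω| = 1338.0880 rpm)

Stage 1 [62T→80T]: ω = 1281.0000×62/80 = 992.7750 rpm, dir flips to −; running = −992.7750
Stage 2 [62T→46T]: ω = 992.7750×62/46 = 1338.0880 rpm, dir flips to +; running = +1338.0880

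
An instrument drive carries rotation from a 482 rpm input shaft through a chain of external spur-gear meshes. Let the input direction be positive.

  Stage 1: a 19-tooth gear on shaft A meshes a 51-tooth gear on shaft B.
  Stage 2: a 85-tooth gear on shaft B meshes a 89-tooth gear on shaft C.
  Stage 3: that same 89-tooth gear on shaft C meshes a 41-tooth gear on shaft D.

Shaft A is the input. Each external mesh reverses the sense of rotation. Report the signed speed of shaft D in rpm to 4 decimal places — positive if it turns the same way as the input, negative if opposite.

-372.2764 rpm (opposite to input, |ω| = 372.2764 rpm)

Stage 1 [19T→51T]: ω = 482.0000×19/51 = 179.5686 rpm, dir flips to −; running = −179.5686
Stage 2 [85T→89T]: ω = 179.5686×85/89 = 171.4981 rpm, dir flips to +; running = +171.4981
Stage 3 [89T→41T]: ω = 171.4981×89/41 = 372.2764 rpm, dir flips to −; running = −372.2764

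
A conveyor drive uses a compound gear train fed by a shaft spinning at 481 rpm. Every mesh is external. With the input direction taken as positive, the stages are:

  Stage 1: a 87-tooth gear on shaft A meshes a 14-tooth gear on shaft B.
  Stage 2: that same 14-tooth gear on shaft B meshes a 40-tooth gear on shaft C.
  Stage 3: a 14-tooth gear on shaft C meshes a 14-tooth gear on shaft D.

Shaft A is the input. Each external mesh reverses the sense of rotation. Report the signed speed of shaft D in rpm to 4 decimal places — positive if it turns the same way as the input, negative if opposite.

-1046.1750 rpm (opposite to input, |ω| = 1046.1750 rpm)

Stage 1 [87T→14T]: ω = 481.0000×87/14 = 2989.0714 rpm, dir flips to −; running = −2989.0714
Stage 2 [14T→40T]: ω = 2989.0714×14/40 = 1046.1750 rpm, dir flips to +; running = +1046.1750
Stage 3 [14T→14T]: ω = 1046.1750×14/14 = 1046.1750 rpm, dir flips to −; running = −1046.1750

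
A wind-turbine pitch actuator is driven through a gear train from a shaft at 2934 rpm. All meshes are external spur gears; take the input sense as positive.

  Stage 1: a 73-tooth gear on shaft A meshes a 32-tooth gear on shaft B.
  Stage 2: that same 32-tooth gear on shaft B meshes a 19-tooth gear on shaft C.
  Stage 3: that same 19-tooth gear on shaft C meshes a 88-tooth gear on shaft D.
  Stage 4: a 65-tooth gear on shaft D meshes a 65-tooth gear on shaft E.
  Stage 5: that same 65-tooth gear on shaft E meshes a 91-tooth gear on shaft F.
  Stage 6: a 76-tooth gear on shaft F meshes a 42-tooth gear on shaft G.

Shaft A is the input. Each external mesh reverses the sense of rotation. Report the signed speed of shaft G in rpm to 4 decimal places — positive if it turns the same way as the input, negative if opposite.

+3145.8395 rpm (same as input, |ω| = 3145.8395 rpm)

Stage 1 [73T→32T]: ω = 2934.0000×73/32 = 6693.1875 rpm, dir flips to −; running = −6693.1875
Stage 2 [32T→19T]: ω = 6693.1875×32/19 = 11272.7368 rpm, dir flips to +; running = +11272.7368
Stage 3 [19T→88T]: ω = 11272.7368×19/88 = 2433.8864 rpm, dir flips to −; running = −2433.8864
Stage 4 [65T→65T]: ω = 2433.8864×65/65 = 2433.8864 rpm, dir flips to +; running = +2433.8864
Stage 5 [65T→91T]: ω = 2433.8864×65/91 = 1738.4903 rpm, dir flips to −; running = −1738.4903
Stage 6 [76T→42T]: ω = 1738.4903×76/42 = 3145.8395 rpm, dir flips to +; running = +3145.8395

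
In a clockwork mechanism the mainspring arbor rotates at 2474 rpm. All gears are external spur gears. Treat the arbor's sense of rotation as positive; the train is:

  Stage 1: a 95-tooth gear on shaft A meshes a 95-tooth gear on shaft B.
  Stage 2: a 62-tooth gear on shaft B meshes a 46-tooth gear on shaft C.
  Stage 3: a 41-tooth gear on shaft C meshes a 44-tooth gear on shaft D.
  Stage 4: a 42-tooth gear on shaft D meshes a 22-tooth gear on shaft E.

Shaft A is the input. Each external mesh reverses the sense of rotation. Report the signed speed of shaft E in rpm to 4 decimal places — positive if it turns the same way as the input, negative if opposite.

Stage 1 [95T→95T]: ω = 2474.0000×95/95 = 2474.0000 rpm, dir flips to −; running = −2474.0000
Stage 2 [62T→46T]: ω = 2474.0000×62/46 = 3334.5217 rpm, dir flips to +; running = +3334.5217
Stage 3 [41T→44T]: ω = 3334.5217×41/44 = 3107.1680 rpm, dir flips to −; running = −3107.1680
Stage 4 [42T→22T]: ω = 3107.1680×42/22 = 5931.8662 rpm, dir flips to +; running = +5931.8662

+5931.8662 rpm (same as input, |ω| = 5931.8662 rpm)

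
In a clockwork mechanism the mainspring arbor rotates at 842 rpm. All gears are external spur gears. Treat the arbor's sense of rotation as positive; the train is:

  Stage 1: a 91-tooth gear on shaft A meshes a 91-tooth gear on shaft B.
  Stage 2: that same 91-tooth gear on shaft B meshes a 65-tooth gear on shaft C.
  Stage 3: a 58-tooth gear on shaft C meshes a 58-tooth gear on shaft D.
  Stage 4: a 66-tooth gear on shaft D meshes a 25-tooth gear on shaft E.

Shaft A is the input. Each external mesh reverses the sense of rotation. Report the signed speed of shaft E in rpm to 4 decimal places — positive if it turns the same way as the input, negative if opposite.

Stage 1 [91T→91T]: ω = 842.0000×91/91 = 842.0000 rpm, dir flips to −; running = −842.0000
Stage 2 [91T→65T]: ω = 842.0000×91/65 = 1178.8000 rpm, dir flips to +; running = +1178.8000
Stage 3 [58T→58T]: ω = 1178.8000×58/58 = 1178.8000 rpm, dir flips to −; running = −1178.8000
Stage 4 [66T→25T]: ω = 1178.8000×66/25 = 3112.0320 rpm, dir flips to +; running = +3112.0320

+3112.0320 rpm (same as input, |ω| = 3112.0320 rpm)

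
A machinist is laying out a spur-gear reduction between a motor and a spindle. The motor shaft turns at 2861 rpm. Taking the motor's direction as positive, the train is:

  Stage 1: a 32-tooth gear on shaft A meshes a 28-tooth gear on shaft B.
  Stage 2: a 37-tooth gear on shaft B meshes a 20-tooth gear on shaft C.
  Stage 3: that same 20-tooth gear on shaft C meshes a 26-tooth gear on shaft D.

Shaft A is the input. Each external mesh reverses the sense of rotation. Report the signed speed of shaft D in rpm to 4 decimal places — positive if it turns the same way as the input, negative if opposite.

Stage 1 [32T→28T]: ω = 2861.0000×32/28 = 3269.7143 rpm, dir flips to −; running = −3269.7143
Stage 2 [37T→20T]: ω = 3269.7143×37/20 = 6048.9714 rpm, dir flips to +; running = +6048.9714
Stage 3 [20T→26T]: ω = 6048.9714×20/26 = 4653.0549 rpm, dir flips to −; running = −4653.0549

-4653.0549 rpm (opposite to input, |ω| = 4653.0549 rpm)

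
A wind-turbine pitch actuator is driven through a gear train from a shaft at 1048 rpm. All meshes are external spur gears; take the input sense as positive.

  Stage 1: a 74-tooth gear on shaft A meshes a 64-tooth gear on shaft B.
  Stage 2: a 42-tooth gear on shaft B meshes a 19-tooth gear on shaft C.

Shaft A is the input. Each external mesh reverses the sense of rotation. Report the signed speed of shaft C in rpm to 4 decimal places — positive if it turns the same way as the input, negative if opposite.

Stage 1 [74T→64T]: ω = 1048.0000×74/64 = 1211.7500 rpm, dir flips to −; running = −1211.7500
Stage 2 [42T→19T]: ω = 1211.7500×42/19 = 2678.6053 rpm, dir flips to +; running = +2678.6053

+2678.6053 rpm (same as input, |ω| = 2678.6053 rpm)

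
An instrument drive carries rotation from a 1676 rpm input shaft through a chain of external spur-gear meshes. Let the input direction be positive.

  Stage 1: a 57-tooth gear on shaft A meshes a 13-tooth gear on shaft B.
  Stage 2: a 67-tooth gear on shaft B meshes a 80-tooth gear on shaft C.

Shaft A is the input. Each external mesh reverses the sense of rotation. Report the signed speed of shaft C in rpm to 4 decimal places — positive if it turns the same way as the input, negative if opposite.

Stage 1 [57T→13T]: ω = 1676.0000×57/13 = 7348.6154 rpm, dir flips to −; running = −7348.6154
Stage 2 [67T→80T]: ω = 7348.6154×67/80 = 6154.4654 rpm, dir flips to +; running = +6154.4654

+6154.4654 rpm (same as input, |ω| = 6154.4654 rpm)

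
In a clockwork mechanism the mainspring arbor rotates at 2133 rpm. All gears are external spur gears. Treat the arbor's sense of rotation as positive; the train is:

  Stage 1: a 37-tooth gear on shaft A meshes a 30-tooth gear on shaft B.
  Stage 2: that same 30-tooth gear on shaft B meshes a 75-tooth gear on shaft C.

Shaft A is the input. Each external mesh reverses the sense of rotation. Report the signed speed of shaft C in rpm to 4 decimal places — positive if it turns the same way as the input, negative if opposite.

Stage 1 [37T→30T]: ω = 2133.0000×37/30 = 2630.7000 rpm, dir flips to −; running = −2630.7000
Stage 2 [30T→75T]: ω = 2630.7000×30/75 = 1052.2800 rpm, dir flips to +; running = +1052.2800

+1052.2800 rpm (same as input, |ω| = 1052.2800 rpm)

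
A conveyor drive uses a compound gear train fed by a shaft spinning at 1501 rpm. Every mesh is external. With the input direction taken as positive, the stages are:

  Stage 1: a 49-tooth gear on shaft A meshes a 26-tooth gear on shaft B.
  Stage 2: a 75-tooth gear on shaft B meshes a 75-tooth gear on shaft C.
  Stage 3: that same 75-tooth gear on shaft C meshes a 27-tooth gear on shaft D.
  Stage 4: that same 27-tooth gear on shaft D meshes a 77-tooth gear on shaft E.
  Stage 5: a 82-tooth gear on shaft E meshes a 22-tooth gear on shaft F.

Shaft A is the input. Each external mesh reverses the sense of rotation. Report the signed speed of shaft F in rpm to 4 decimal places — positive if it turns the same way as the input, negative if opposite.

Stage 1 [49T→26T]: ω = 1501.0000×49/26 = 2828.8077 rpm, dir flips to −; running = −2828.8077
Stage 2 [75T→75T]: ω = 2828.8077×75/75 = 2828.8077 rpm, dir flips to +; running = +2828.8077
Stage 3 [75T→27T]: ω = 2828.8077×75/27 = 7857.7991 rpm, dir flips to −; running = −7857.7991
Stage 4 [27T→77T]: ω = 7857.7991×27/77 = 2755.3322 rpm, dir flips to +; running = +2755.3322
Stage 5 [82T→22T]: ω = 2755.3322×82/22 = 10269.8744 rpm, dir flips to −; running = −10269.8744

-10269.8744 rpm (opposite to input, |ω| = 10269.8744 rpm)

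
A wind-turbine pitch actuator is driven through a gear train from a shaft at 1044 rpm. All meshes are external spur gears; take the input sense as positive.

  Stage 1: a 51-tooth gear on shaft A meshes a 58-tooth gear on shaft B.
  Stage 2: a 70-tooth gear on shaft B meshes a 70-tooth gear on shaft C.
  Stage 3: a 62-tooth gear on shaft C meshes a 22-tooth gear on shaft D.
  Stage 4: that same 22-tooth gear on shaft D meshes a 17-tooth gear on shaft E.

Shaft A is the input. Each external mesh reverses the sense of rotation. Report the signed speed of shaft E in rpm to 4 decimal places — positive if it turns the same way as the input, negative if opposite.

Stage 1 [51T→58T]: ω = 1044.0000×51/58 = 918.0000 rpm, dir flips to −; running = −918.0000
Stage 2 [70T→70T]: ω = 918.0000×70/70 = 918.0000 rpm, dir flips to +; running = +918.0000
Stage 3 [62T→22T]: ω = 918.0000×62/22 = 2587.0909 rpm, dir flips to −; running = −2587.0909
Stage 4 [22T→17T]: ω = 2587.0909×22/17 = 3348.0000 rpm, dir flips to +; running = +3348.0000

+3348.0000 rpm (same as input, |ω| = 3348.0000 rpm)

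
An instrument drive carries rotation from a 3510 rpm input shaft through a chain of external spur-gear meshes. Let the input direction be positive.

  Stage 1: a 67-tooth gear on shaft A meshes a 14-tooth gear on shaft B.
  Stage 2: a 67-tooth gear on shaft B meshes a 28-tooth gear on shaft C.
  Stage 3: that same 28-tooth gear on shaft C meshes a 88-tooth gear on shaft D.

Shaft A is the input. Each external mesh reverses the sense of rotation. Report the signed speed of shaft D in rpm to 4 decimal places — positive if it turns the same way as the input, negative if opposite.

Stage 1 [67T→14T]: ω = 3510.0000×67/14 = 16797.8571 rpm, dir flips to −; running = −16797.8571
Stage 2 [67T→28T]: ω = 16797.8571×67/28 = 40194.8724 rpm, dir flips to +; running = +40194.8724
Stage 3 [28T→88T]: ω = 40194.8724×28/88 = 12789.2776 rpm, dir flips to −; running = −12789.2776

-12789.2776 rpm (opposite to input, |ω| = 12789.2776 rpm)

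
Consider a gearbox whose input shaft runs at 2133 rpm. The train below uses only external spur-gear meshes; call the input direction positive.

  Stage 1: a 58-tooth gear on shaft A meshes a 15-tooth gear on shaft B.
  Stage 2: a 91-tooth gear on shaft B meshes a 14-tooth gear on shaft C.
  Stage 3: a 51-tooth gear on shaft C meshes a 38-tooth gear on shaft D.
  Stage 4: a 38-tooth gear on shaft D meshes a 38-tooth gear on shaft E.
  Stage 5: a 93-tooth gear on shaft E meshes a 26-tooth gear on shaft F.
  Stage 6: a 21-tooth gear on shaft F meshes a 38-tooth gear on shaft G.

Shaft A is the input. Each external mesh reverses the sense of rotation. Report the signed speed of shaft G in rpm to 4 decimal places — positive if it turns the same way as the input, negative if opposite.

+142223.9790 rpm (same as input, |ω| = 142223.9790 rpm)

Stage 1 [58T→15T]: ω = 2133.0000×58/15 = 8247.6000 rpm, dir flips to −; running = −8247.6000
Stage 2 [91T→14T]: ω = 8247.6000×91/14 = 53609.4000 rpm, dir flips to +; running = +53609.4000
Stage 3 [51T→38T]: ω = 53609.4000×51/38 = 71949.4579 rpm, dir flips to −; running = −71949.4579
Stage 4 [38T→38T]: ω = 71949.4579×38/38 = 71949.4579 rpm, dir flips to +; running = +71949.4579
Stage 5 [93T→26T]: ω = 71949.4579×93/26 = 257357.6763 rpm, dir flips to −; running = −257357.6763
Stage 6 [21T→38T]: ω = 257357.6763×21/38 = 142223.9790 rpm, dir flips to +; running = +142223.9790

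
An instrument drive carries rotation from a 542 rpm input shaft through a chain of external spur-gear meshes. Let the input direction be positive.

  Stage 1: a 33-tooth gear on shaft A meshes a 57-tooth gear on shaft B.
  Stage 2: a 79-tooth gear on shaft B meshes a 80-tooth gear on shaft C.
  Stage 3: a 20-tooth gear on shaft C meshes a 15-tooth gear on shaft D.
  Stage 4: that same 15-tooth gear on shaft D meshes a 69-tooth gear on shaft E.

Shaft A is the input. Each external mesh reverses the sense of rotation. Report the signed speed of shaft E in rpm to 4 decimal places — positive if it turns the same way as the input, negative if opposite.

Stage 1 [33T→57T]: ω = 542.0000×33/57 = 313.7895 rpm, dir flips to −; running = −313.7895
Stage 2 [79T→80T]: ω = 313.7895×79/80 = 309.8671 rpm, dir flips to +; running = +309.8671
Stage 3 [20T→15T]: ω = 309.8671×20/15 = 413.1561 rpm, dir flips to −; running = −413.1561
Stage 4 [15T→69T]: ω = 413.1561×15/69 = 89.8166 rpm, dir flips to +; running = +89.8166

+89.8166 rpm (same as input, |ω| = 89.8166 rpm)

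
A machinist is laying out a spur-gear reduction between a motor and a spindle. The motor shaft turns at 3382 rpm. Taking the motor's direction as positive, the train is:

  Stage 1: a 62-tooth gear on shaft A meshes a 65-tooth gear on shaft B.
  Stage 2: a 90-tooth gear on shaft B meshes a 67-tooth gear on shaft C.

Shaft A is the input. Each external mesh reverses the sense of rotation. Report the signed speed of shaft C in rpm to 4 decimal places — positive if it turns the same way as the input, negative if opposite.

Stage 1 [62T→65T]: ω = 3382.0000×62/65 = 3225.9077 rpm, dir flips to −; running = −3225.9077
Stage 2 [90T→67T]: ω = 3225.9077×90/67 = 4333.3088 rpm, dir flips to +; running = +4333.3088

+4333.3088 rpm (same as input, |ω| = 4333.3088 rpm)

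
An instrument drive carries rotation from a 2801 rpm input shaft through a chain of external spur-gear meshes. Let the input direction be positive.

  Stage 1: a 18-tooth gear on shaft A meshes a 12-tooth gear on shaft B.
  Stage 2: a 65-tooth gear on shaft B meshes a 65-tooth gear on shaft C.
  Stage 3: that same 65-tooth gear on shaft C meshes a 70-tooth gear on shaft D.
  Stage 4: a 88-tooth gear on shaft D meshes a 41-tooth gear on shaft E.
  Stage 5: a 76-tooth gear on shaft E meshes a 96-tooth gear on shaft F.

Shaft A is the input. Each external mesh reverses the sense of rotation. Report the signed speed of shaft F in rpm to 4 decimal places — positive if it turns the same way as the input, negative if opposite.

-6629.1960 rpm (opposite to input, |ω| = 6629.1960 rpm)

Stage 1 [18T→12T]: ω = 2801.0000×18/12 = 4201.5000 rpm, dir flips to −; running = −4201.5000
Stage 2 [65T→65T]: ω = 4201.5000×65/65 = 4201.5000 rpm, dir flips to +; running = +4201.5000
Stage 3 [65T→70T]: ω = 4201.5000×65/70 = 3901.3929 rpm, dir flips to −; running = −3901.3929
Stage 4 [88T→41T]: ω = 3901.3929×88/41 = 8373.7213 rpm, dir flips to +; running = +8373.7213
Stage 5 [76T→96T]: ω = 8373.7213×76/96 = 6629.1960 rpm, dir flips to −; running = −6629.1960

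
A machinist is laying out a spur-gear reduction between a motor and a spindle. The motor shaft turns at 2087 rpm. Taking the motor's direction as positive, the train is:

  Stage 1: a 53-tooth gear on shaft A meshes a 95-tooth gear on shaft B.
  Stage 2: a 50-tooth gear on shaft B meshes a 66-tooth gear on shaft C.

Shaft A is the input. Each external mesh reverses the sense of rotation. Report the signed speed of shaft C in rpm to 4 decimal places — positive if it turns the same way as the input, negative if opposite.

Stage 1 [53T→95T]: ω = 2087.0000×53/95 = 1164.3263 rpm, dir flips to −; running = −1164.3263
Stage 2 [50T→66T]: ω = 1164.3263×50/66 = 882.0654 rpm, dir flips to +; running = +882.0654

+882.0654 rpm (same as input, |ω| = 882.0654 rpm)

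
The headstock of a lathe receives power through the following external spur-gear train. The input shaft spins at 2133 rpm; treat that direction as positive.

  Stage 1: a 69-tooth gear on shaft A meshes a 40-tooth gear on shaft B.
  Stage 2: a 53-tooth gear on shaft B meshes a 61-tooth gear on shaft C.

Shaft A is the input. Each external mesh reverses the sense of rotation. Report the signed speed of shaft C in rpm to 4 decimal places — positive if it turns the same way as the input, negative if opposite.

Stage 1 [69T→40T]: ω = 2133.0000×69/40 = 3679.4250 rpm, dir flips to −; running = −3679.4250
Stage 2 [53T→61T]: ω = 3679.4250×53/61 = 3196.8775 rpm, dir flips to +; running = +3196.8775

+3196.8775 rpm (same as input, |ω| = 3196.8775 rpm)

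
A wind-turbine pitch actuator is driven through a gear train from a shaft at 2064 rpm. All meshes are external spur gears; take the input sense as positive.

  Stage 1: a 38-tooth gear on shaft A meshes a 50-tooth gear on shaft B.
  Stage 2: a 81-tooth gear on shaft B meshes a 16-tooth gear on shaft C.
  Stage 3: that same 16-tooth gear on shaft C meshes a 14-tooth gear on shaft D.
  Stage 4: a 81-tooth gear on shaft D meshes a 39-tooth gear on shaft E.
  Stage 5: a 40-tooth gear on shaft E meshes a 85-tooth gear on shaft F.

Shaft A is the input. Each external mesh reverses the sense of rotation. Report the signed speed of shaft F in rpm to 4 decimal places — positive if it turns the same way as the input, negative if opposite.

-8870.3702 rpm (opposite to input, |ω| = 8870.3702 rpm)

Stage 1 [38T→50T]: ω = 2064.0000×38/50 = 1568.6400 rpm, dir flips to −; running = −1568.6400
Stage 2 [81T→16T]: ω = 1568.6400×81/16 = 7941.2400 rpm, dir flips to +; running = +7941.2400
Stage 3 [16T→14T]: ω = 7941.2400×16/14 = 9075.7029 rpm, dir flips to −; running = −9075.7029
Stage 4 [81T→39T]: ω = 9075.7029×81/39 = 18849.5367 rpm, dir flips to +; running = +18849.5367
Stage 5 [40T→85T]: ω = 18849.5367×40/85 = 8870.3702 rpm, dir flips to −; running = −8870.3702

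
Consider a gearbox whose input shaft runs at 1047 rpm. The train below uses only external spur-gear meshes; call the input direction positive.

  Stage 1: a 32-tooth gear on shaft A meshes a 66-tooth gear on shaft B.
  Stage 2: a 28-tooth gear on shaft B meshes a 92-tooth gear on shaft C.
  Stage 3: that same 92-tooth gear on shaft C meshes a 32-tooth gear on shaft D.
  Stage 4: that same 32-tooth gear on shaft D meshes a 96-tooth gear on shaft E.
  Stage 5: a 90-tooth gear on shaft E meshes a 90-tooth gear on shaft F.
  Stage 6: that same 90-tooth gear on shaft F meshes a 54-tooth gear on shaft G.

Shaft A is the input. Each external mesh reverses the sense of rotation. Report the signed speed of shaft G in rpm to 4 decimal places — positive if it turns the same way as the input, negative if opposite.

Stage 1 [32T→66T]: ω = 1047.0000×32/66 = 507.6364 rpm, dir flips to −; running = −507.6364
Stage 2 [28T→92T]: ω = 507.6364×28/92 = 154.4980 rpm, dir flips to +; running = +154.4980
Stage 3 [92T→32T]: ω = 154.4980×92/32 = 444.1818 rpm, dir flips to −; running = −444.1818
Stage 4 [32T→96T]: ω = 444.1818×32/96 = 148.0606 rpm, dir flips to +; running = +148.0606
Stage 5 [90T→90T]: ω = 148.0606×90/90 = 148.0606 rpm, dir flips to −; running = −148.0606
Stage 6 [90T→54T]: ω = 148.0606×90/54 = 246.7677 rpm, dir flips to +; running = +246.7677

+246.7677 rpm (same as input, |ω| = 246.7677 rpm)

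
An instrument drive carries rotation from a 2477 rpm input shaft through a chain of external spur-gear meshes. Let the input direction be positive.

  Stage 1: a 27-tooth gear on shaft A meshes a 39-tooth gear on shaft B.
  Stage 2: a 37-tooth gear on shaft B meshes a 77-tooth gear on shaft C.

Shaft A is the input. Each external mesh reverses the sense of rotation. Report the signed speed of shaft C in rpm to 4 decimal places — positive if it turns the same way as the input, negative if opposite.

Stage 1 [27T→39T]: ω = 2477.0000×27/39 = 1714.8462 rpm, dir flips to −; running = −1714.8462
Stage 2 [37T→77T]: ω = 1714.8462×37/77 = 824.0170 rpm, dir flips to +; running = +824.0170

+824.0170 rpm (same as input, |ω| = 824.0170 rpm)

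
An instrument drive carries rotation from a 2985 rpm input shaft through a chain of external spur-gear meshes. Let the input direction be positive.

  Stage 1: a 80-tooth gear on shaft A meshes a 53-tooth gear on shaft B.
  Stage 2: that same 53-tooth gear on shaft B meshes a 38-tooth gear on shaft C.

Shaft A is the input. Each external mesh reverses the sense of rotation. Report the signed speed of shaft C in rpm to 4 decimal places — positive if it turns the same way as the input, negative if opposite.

Stage 1 [80T→53T]: ω = 2985.0000×80/53 = 4505.6604 rpm, dir flips to −; running = −4505.6604
Stage 2 [53T→38T]: ω = 4505.6604×53/38 = 6284.2105 rpm, dir flips to +; running = +6284.2105

+6284.2105 rpm (same as input, |ω| = 6284.2105 rpm)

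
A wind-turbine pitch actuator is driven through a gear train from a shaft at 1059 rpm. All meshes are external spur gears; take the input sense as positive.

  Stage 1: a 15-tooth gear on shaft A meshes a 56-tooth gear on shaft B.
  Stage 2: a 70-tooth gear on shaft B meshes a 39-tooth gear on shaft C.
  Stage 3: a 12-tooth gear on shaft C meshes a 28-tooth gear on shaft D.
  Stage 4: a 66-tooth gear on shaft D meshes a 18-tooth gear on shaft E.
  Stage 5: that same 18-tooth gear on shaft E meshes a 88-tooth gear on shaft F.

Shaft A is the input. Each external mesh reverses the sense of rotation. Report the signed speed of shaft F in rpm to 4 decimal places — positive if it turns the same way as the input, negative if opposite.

-163.6504 rpm (opposite to input, |ω| = 163.6504 rpm)

Stage 1 [15T→56T]: ω = 1059.0000×15/56 = 283.6607 rpm, dir flips to −; running = −283.6607
Stage 2 [70T→39T]: ω = 283.6607×70/39 = 509.1346 rpm, dir flips to +; running = +509.1346
Stage 3 [12T→28T]: ω = 509.1346×12/28 = 218.2005 rpm, dir flips to −; running = −218.2005
Stage 4 [66T→18T]: ω = 218.2005×66/18 = 800.0687 rpm, dir flips to +; running = +800.0687
Stage 5 [18T→88T]: ω = 800.0687×18/88 = 163.6504 rpm, dir flips to −; running = −163.6504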